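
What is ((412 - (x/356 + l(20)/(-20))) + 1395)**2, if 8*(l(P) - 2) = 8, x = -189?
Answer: 647088318724/198025 ≈ 3.2677e+6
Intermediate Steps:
l(P) = 3 (l(P) = 2 + (1/8)*8 = 2 + 1 = 3)
((412 - (x/356 + l(20)/(-20))) + 1395)**2 = ((412 - (-189/356 + 3/(-20))) + 1395)**2 = ((412 - (-189*1/356 + 3*(-1/20))) + 1395)**2 = ((412 - (-189/356 - 3/20)) + 1395)**2 = ((412 - 1*(-303/445)) + 1395)**2 = ((412 + 303/445) + 1395)**2 = (183643/445 + 1395)**2 = (804418/445)**2 = 647088318724/198025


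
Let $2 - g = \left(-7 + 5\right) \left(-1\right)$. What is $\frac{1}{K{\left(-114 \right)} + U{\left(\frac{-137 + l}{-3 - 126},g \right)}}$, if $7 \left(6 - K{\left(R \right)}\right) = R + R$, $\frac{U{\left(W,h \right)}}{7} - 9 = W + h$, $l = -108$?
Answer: $\frac{903}{103724} \approx 0.0087058$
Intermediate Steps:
$g = 0$ ($g = 2 - \left(-7 + 5\right) \left(-1\right) = 2 - \left(-2\right) \left(-1\right) = 2 - 2 = 0$)
$U{\left(W,h \right)} = 63 + 7 W + 7 h$ ($U{\left(W,h \right)} = 63 + 7 \left(W + h\right) = 63 + \left(7 W + 7 h\right) = 63 + 7 W + 7 h$)
$K{\left(R \right)} = 6 - \frac{2 R}{7}$ ($K{\left(R \right)} = 6 - \frac{R + R}{7} = 6 - \frac{2 R}{7}$)
$\frac{1}{K{\left(-114 \right)} + U{\left(\frac{-137 + l}{-3 - 126},g \right)}} = \frac{1}{\left(6 - - \frac{228}{7}\right) + \left(63 + 7 \frac{-137 - 108}{-3 - 126} + 7 \cdot 0\right)} = \frac{1}{\left(6 + \frac{228}{7}\right) + \left(63 + 7 \left(- \frac{245}{-129}\right) + 0\right)} = \frac{1}{\frac{270}{7} + \left(63 + 7 \left(\left(-245\right) \left(- \frac{1}{129}\right)\right) + 0\right)} = \frac{1}{\frac{270}{7} + \left(63 + 7 \cdot \frac{245}{129} + 0\right)} = \frac{1}{\frac{270}{7} + \left(63 + \frac{1715}{129} + 0\right)} = \frac{1}{\frac{270}{7} + \frac{9842}{129}} = \frac{1}{\frac{103724}{903}} = \frac{903}{103724}$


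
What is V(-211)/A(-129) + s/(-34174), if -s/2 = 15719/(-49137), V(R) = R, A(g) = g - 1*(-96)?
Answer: 1789453618/279867973 ≈ 6.3939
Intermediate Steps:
A(g) = 96 + g (A(g) = g + 96 = 96 + g)
s = 2858/4467 (s = -31438/(-49137) = -31438*(-1)/49137 = -2*(-1429/4467) = 2858/4467 ≈ 0.63980)
V(-211)/A(-129) + s/(-34174) = -211/(96 - 129) + (2858/4467)/(-34174) = -211/(-33) + (2858/4467)*(-1/34174) = -211*(-1/33) - 1429/76327629 = 211/33 - 1429/76327629 = 1789453618/279867973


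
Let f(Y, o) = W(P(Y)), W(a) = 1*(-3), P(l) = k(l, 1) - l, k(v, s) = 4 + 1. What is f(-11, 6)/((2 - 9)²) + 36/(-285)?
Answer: -873/4655 ≈ -0.18754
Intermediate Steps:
k(v, s) = 5
P(l) = 5 - l
W(a) = -3
f(Y, o) = -3
f(-11, 6)/((2 - 9)²) + 36/(-285) = -3/(2 - 9)² + 36/(-285) = -3/((-7)²) + 36*(-1/285) = -3/49 - 12/95 = -873/4655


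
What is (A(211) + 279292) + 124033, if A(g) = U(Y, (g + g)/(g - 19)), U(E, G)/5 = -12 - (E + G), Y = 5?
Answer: 38709985/96 ≈ 4.0323e+5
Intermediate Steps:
U(E, G) = -60 - 5*E - 5*G (U(E, G) = 5*(-12 - (E + G)) = 5*(-12 + (-E - G)) = 5*(-12 - E - G) = -60 - 5*E - 5*G)
A(g) = -85 - 10*g/(-19 + g) (A(g) = -60 - 5*5 - 5*(g + g)/(g - 19) = -60 - 25 - 5*2*g/(-19 + g) = -60 - 25 - 10*g/(-19 + g) = -85 - 10*g/(-19 + g))
(A(211) + 279292) + 124033 = (95*(17 - 1*211)/(-19 + 211) + 279292) + 124033 = (95*(17 - 211)/192 + 279292) + 124033 = (95*(1/192)*(-194) + 279292) + 124033 = (-9215/96 + 279292) + 124033 = 26802817/96 + 124033 = 38709985/96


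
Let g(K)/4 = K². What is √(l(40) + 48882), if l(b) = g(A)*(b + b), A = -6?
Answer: √60402 ≈ 245.77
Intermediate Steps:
g(K) = 4*K²
l(b) = 288*b (l(b) = (4*(-6)²)*(b + b) = (4*36)*(2*b) = 144*(2*b) = 288*b)
√(l(40) + 48882) = √(288*40 + 48882) = √(11520 + 48882) = √60402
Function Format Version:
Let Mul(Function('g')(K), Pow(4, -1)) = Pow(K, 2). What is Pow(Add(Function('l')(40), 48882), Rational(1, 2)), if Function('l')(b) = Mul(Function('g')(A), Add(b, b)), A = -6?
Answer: Pow(60402, Rational(1, 2)) ≈ 245.77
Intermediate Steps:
Function('g')(K) = Mul(4, Pow(K, 2))
Function('l')(b) = Mul(288, b) (Function('l')(b) = Mul(Mul(4, Pow(-6, 2)), Add(b, b)) = Mul(Mul(4, 36), Mul(2, b)) = Mul(144, Mul(2, b)) = Mul(288, b))
Pow(Add(Function('l')(40), 48882), Rational(1, 2)) = Pow(Add(Mul(288, 40), 48882), Rational(1, 2)) = Pow(Add(11520, 48882), Rational(1, 2)) = Pow(60402, Rational(1, 2))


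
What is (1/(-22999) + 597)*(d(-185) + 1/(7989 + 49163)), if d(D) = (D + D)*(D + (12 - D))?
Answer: -1742078249065679/657219424 ≈ -2.6507e+6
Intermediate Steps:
d(D) = 24*D (d(D) = (2*D)*12 = 24*D)
(1/(-22999) + 597)*(d(-185) + 1/(7989 + 49163)) = (1/(-22999) + 597)*(24*(-185) + 1/(7989 + 49163)) = (-1/22999 + 597)*(-4440 + 1/57152) = 13730402*(-4440 + 1/57152)/22999 = (13730402/22999)*(-253754879/57152) = -1742078249065679/657219424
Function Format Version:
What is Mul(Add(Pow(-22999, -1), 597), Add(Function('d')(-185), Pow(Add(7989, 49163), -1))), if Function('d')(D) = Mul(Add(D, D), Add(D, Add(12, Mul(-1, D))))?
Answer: Rational(-1742078249065679, 657219424) ≈ -2.6507e+6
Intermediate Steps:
Function('d')(D) = Mul(24, D) (Function('d')(D) = Mul(Mul(2, D), 12) = Mul(24, D))
Mul(Add(Pow(-22999, -1), 597), Add(Function('d')(-185), Pow(Add(7989, 49163), -1))) = Mul(Add(Pow(-22999, -1), 597), Add(Mul(24, -185), Pow(Add(7989, 49163), -1))) = Mul(Add(Rational(-1, 22999), 597), Add(-4440, Pow(57152, -1))) = Mul(Rational(13730402, 22999), Add(-4440, Rational(1, 57152))) = Mul(Rational(13730402, 22999), Rational(-253754879, 57152)) = Rational(-1742078249065679, 657219424)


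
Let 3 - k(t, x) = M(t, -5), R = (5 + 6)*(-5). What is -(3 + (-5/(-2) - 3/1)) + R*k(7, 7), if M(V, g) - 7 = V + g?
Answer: 655/2 ≈ 327.50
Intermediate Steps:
M(V, g) = 7 + V + g (M(V, g) = 7 + (V + g) = 7 + V + g)
R = -55 (R = 11*(-5) = -55)
k(t, x) = 1 - t (k(t, x) = 3 - (7 + t - 5) = 3 - (2 + t) = 3 + (-2 - t) = 1 - t)
-(3 + (-5/(-2) - 3/1)) + R*k(7, 7) = -(3 + (-5/(-2) - 3/1)) - 55*(1 - 1*7) = -(3 + (-5*(-½) - 3*1)) - 55*(1 - 7) = -(3 + (5/2 - 3)) - 55*(-6) = -(3 - ½) + 330 = -1*5/2 + 330 = -5/2 + 330 = 655/2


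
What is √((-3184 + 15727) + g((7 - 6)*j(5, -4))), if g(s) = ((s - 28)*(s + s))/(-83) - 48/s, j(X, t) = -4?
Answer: 37*√63163/83 ≈ 112.04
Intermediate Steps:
g(s) = -48/s - 2*s*(-28 + s)/83 (g(s) = ((-28 + s)*(2*s))*(-1/83) - 48/s = (2*s*(-28 + s))*(-1/83) - 48/s = -2*s*(-28 + s)/83 - 48/s = -48/s - 2*s*(-28 + s)/83)
√((-3184 + 15727) + g((7 - 6)*j(5, -4))) = √((-3184 + 15727) + 2*(-1992 + ((7 - 6)*(-4))²*(28 - (7 - 6)*(-4)))/(83*(((7 - 6)*(-4))))) = √(12543 + 2*(-1992 + (1*(-4))²*(28 - (-4)))/(83*((1*(-4))))) = √(12543 + (2/83)*(-1992 + (-4)²*(28 - 1*(-4)))/(-4)) = √(12543 + (2/83)*(-¼)*(-1992 + 16*(28 + 4))) = √(12543 + (2/83)*(-¼)*(-1992 + 16*32)) = √(12543 + (2/83)*(-¼)*(-1992 + 512)) = √(12543 + (2/83)*(-¼)*(-1480)) = √(12543 + 740/83) = √(1041809/83) = 37*√63163/83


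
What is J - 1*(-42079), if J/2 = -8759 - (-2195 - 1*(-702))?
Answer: 27547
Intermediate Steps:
J = -14532 (J = 2*(-8759 - (-2195 - 1*(-702))) = 2*(-8759 - (-2195 + 702)) = 2*(-8759 - 1*(-1493)) = 2*(-8759 + 1493) = 2*(-7266) = -14532)
J - 1*(-42079) = -14532 - 1*(-42079) = -14532 + 42079 = 27547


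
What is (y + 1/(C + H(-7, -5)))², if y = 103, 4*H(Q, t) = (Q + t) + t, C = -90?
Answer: 1507535929/142129 ≈ 10607.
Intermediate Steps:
H(Q, t) = t/2 + Q/4 (H(Q, t) = ((Q + t) + t)/4 = (Q + 2*t)/4 = t/2 + Q/4)
(y + 1/(C + H(-7, -5)))² = (103 + 1/(-90 + ((½)*(-5) + (¼)*(-7))))² = (103 + 1/(-90 + (-5/2 - 7/4)))² = (103 + 1/(-90 - 17/4))² = (103 + 1/(-377/4))² = (103 - 4/377)² = (38827/377)² = 1507535929/142129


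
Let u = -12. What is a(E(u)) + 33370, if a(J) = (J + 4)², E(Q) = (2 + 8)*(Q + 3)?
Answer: 40766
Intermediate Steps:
E(Q) = 30 + 10*Q (E(Q) = 10*(3 + Q) = 30 + 10*Q)
a(J) = (4 + J)²
a(E(u)) + 33370 = (4 + (30 + 10*(-12)))² + 33370 = (4 + (30 - 120))² + 33370 = (4 - 90)² + 33370 = (-86)² + 33370 = 7396 + 33370 = 40766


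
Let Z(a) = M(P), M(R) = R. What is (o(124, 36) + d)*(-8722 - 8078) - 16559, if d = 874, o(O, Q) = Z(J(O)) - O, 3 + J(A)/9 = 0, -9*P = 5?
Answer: -37821677/3 ≈ -1.2607e+7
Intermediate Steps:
P = -5/9 (P = -⅑*5 = -5/9 ≈ -0.55556)
J(A) = -27 (J(A) = -27 + 9*0 = -27 + 0 = -27)
Z(a) = -5/9
o(O, Q) = -5/9 - O
(o(124, 36) + d)*(-8722 - 8078) - 16559 = ((-5/9 - 1*124) + 874)*(-8722 - 8078) - 16559 = ((-5/9 - 124) + 874)*(-16800) - 16559 = (-1121/9 + 874)*(-16800) - 16559 = (6745/9)*(-16800) - 16559 = -37772000/3 - 16559 = -37821677/3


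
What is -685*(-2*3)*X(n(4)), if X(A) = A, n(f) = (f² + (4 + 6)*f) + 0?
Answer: 230160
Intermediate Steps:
n(f) = f² + 10*f (n(f) = (f² + 10*f) + 0 = f² + 10*f)
-685*(-2*3)*X(n(4)) = -685*(-2*3)*4*(10 + 4) = -(-4110)*4*14 = -(-4110)*56 = -685*(-336) = 230160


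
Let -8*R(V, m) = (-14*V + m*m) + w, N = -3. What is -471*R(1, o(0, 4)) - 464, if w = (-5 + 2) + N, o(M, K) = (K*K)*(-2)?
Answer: 117293/2 ≈ 58647.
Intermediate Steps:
o(M, K) = -2*K² (o(M, K) = K²*(-2) = -2*K²)
w = -6 (w = (-5 + 2) - 3 = -3 - 3 = -6)
R(V, m) = ¾ - m²/8 + 7*V/4 (R(V, m) = -((-14*V + m*m) - 6)/8 = -((-14*V + m²) - 6)/8 = -((m² - 14*V) - 6)/8 = -(-6 + m² - 14*V)/8 = ¾ - m²/8 + 7*V/4)
-471*R(1, o(0, 4)) - 464 = -471*(¾ - (-2*4²)²/8 + (7/4)*1) - 464 = -471*(¾ - (-2*16)²/8 + 7/4) - 464 = -471*(¾ - ⅛*(-32)² + 7/4) - 464 = -471*(¾ - ⅛*1024 + 7/4) - 464 = -471*(¾ - 128 + 7/4) - 464 = -471*(-251/2) - 464 = 118221/2 - 464 = 117293/2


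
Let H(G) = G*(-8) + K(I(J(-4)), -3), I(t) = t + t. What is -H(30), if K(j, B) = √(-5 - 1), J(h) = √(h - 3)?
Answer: 240 - I*√6 ≈ 240.0 - 2.4495*I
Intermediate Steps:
J(h) = √(-3 + h)
I(t) = 2*t
K(j, B) = I*√6 (K(j, B) = √(-6) = I*√6)
H(G) = -8*G + I*√6 (H(G) = G*(-8) + I*√6 = -8*G + I*√6)
-H(30) = -(-8*30 + I*√6) = -(-240 + I*√6) = 240 - I*√6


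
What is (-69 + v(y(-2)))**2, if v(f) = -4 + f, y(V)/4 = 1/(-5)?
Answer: 136161/25 ≈ 5446.4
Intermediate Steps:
y(V) = -4/5 (y(V) = 4/(-5) = 4*(-1/5) = -4/5)
(-69 + v(y(-2)))**2 = (-69 + (-4 - 4/5))**2 = (-69 - 24/5)**2 = (-369/5)**2 = 136161/25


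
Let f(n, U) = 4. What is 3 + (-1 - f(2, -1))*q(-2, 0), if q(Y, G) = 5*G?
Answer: 3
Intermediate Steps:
3 + (-1 - f(2, -1))*q(-2, 0) = 3 + (-1 - 1*4)*(5*0) = 3 + (-1 - 4)*0 = 3 - 5*0 = 3 + 0 = 3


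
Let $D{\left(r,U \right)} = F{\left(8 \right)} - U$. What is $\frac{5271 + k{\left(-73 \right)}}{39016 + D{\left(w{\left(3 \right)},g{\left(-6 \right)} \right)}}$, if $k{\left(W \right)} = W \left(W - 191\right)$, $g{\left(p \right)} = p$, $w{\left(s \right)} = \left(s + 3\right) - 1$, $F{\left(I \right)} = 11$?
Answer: $\frac{2727}{4337} \approx 0.62878$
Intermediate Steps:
$w{\left(s \right)} = 2 + s$ ($w{\left(s \right)} = \left(3 + s\right) - 1 = 2 + s$)
$D{\left(r,U \right)} = 11 - U$
$k{\left(W \right)} = W \left(-191 + W\right)$
$\frac{5271 + k{\left(-73 \right)}}{39016 + D{\left(w{\left(3 \right)},g{\left(-6 \right)} \right)}} = \frac{5271 - 73 \left(-191 - 73\right)}{39016 + \left(11 - -6\right)} = \frac{5271 - -19272}{39016 + \left(11 + 6\right)} = \frac{5271 + 19272}{39016 + 17} = \frac{24543}{39033} = 24543 \cdot \frac{1}{39033} = \frac{2727}{4337}$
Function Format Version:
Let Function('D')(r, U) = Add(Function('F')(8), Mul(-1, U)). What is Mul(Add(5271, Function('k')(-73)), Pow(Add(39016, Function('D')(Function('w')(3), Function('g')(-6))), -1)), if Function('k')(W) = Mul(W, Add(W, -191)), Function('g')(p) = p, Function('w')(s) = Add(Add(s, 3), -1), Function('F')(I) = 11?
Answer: Rational(2727, 4337) ≈ 0.62878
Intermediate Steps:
Function('w')(s) = Add(2, s) (Function('w')(s) = Add(Add(3, s), -1) = Add(2, s))
Function('D')(r, U) = Add(11, Mul(-1, U))
Function('k')(W) = Mul(W, Add(-191, W))
Mul(Add(5271, Function('k')(-73)), Pow(Add(39016, Function('D')(Function('w')(3), Function('g')(-6))), -1)) = Mul(Add(5271, Mul(-73, Add(-191, -73))), Pow(Add(39016, Add(11, Mul(-1, -6))), -1)) = Mul(Add(5271, Mul(-73, -264)), Pow(Add(39016, Add(11, 6)), -1)) = Mul(Add(5271, 19272), Pow(Add(39016, 17), -1)) = Mul(24543, Pow(39033, -1)) = Mul(24543, Rational(1, 39033)) = Rational(2727, 4337)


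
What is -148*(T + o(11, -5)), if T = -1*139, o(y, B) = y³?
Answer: -176416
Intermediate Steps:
T = -139
-148*(T + o(11, -5)) = -148*(-139 + 11³) = -148*(-139 + 1331) = -148*1192 = -176416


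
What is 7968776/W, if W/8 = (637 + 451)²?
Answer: 996097/1183744 ≈ 0.84148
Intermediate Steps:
W = 9469952 (W = 8*(637 + 451)² = 8*1088² = 8*1183744 = 9469952)
7968776/W = 7968776/9469952 = 7968776*(1/9469952) = 996097/1183744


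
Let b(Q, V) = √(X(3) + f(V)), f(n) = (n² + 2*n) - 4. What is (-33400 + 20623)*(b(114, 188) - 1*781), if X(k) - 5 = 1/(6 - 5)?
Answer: 9978837 - 12777*√35722 ≈ 7.5640e+6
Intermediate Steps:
f(n) = -4 + n² + 2*n
X(k) = 6 (X(k) = 5 + 1/(6 - 5) = 5 + 1/1 = 5 + 1 = 6)
b(Q, V) = √(2 + V² + 2*V) (b(Q, V) = √(6 + (-4 + V² + 2*V)) = √(2 + V² + 2*V))
(-33400 + 20623)*(b(114, 188) - 1*781) = (-33400 + 20623)*(√(2 + 188² + 2*188) - 1*781) = -12777*(√(2 + 35344 + 376) - 781) = -12777*(√35722 - 781) = -12777*(-781 + √35722) = 9978837 - 12777*√35722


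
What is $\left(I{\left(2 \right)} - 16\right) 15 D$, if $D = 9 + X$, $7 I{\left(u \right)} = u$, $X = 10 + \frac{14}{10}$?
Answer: $- \frac{33660}{7} \approx -4808.6$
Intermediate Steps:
$X = \frac{57}{5}$ ($X = 10 + 14 \cdot \frac{1}{10} = 10 + \frac{7}{5} = \frac{57}{5} \approx 11.4$)
$I{\left(u \right)} = \frac{u}{7}$
$D = \frac{102}{5}$ ($D = 9 + \frac{57}{5} = \frac{102}{5} \approx 20.4$)
$\left(I{\left(2 \right)} - 16\right) 15 D = \left(\frac{1}{7} \cdot 2 - 16\right) 15 \cdot \frac{102}{5} = \left(\frac{2}{7} - 16\right) 15 \cdot \frac{102}{5} = \left(- \frac{110}{7}\right) 15 \cdot \frac{102}{5} = \left(- \frac{1650}{7}\right) \frac{102}{5} = - \frac{33660}{7}$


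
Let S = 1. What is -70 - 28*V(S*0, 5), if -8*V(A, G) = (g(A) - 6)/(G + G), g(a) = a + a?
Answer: -721/10 ≈ -72.100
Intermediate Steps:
g(a) = 2*a
V(A, G) = -(-6 + 2*A)/(16*G) (V(A, G) = -(2*A - 6)/(8*(G + G)) = -(-6 + 2*A)/(8*(2*G)) = -(-6 + 2*A)*1/(2*G)/8 = -(-6 + 2*A)/(16*G))
-70 - 28*V(S*0, 5) = -70 - 7*(3 - 0)/(2*5) = -70 - 7*(3 - 1*0)/(2*5) = -70 - 7*(3 + 0)/(2*5) = -70 - 7*3/(2*5) = -70 - 28*3/40 = -70 - 21/10 = -721/10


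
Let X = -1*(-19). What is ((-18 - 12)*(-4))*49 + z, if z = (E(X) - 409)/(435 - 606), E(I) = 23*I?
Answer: 1005452/171 ≈ 5879.8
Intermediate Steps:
X = 19
z = -28/171 (z = (23*19 - 409)/(435 - 606) = (437 - 409)/(-171) = 28*(-1/171) = -28/171 ≈ -0.16374)
((-18 - 12)*(-4))*49 + z = ((-18 - 12)*(-4))*49 - 28/171 = -30*(-4)*49 - 28/171 = 120*49 - 28/171 = 5880 - 28/171 = 1005452/171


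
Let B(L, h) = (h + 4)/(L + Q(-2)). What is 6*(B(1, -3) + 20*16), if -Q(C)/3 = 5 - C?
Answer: 19197/10 ≈ 1919.7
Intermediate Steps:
Q(C) = -15 + 3*C (Q(C) = -3*(5 - C) = -15 + 3*C)
B(L, h) = (4 + h)/(-21 + L) (B(L, h) = (h + 4)/(L + (-15 + 3*(-2))) = (4 + h)/(L + (-15 - 6)) = (4 + h)/(L - 21) = (4 + h)/(-21 + L))
6*(B(1, -3) + 20*16) = 6*((4 - 3)/(-21 + 1) + 20*16) = 6*(1/(-20) + 320) = 6*(-1/20*1 + 320) = 6*(-1/20 + 320) = 6*(6399/20) = 19197/10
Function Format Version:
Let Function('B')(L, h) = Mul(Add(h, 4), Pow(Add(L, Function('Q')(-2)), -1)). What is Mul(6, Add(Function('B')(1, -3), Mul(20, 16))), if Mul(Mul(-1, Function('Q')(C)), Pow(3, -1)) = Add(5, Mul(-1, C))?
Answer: Rational(19197, 10) ≈ 1919.7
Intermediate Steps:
Function('Q')(C) = Add(-15, Mul(3, C)) (Function('Q')(C) = Mul(-3, Add(5, Mul(-1, C))) = Add(-15, Mul(3, C)))
Function('B')(L, h) = Mul(Pow(Add(-21, L), -1), Add(4, h)) (Function('B')(L, h) = Mul(Add(h, 4), Pow(Add(L, Add(-15, Mul(3, -2))), -1)) = Mul(Add(4, h), Pow(Add(L, Add(-15, -6)), -1)) = Mul(Add(4, h), Pow(Add(L, -21), -1)) = Mul(Add(4, h), Pow(Add(-21, L), -1)) = Mul(Pow(Add(-21, L), -1), Add(4, h)))
Mul(6, Add(Function('B')(1, -3), Mul(20, 16))) = Mul(6, Add(Mul(Pow(Add(-21, 1), -1), Add(4, -3)), Mul(20, 16))) = Mul(6, Add(Mul(Pow(-20, -1), 1), 320)) = Mul(6, Add(Mul(Rational(-1, 20), 1), 320)) = Mul(6, Add(Rational(-1, 20), 320)) = Mul(6, Rational(6399, 20)) = Rational(19197, 10)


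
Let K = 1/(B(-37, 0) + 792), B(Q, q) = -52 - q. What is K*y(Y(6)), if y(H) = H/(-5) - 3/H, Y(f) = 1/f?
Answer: -541/22200 ≈ -0.024369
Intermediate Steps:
y(H) = -3/H - H/5 (y(H) = H*(-⅕) - 3/H = -H/5 - 3/H = -3/H - H/5)
K = 1/740 (K = 1/((-52 - 1*0) + 792) = 1/((-52 + 0) + 792) = 1/(-52 + 792) = 1/740 ≈ 0.0013514)
K*y(Y(6)) = (-3/(1/6) - ⅕/6)/740 = (-3/⅙ - ⅕*⅙)/740 = (-3*6 - 1/30)/740 = (-18 - 1/30)/740 = (1/740)*(-541/30) = -541/22200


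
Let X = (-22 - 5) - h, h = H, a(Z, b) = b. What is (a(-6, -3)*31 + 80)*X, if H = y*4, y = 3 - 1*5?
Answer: 247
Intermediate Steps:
y = -2 (y = 3 - 5 = -2)
H = -8 (H = -2*4 = -8)
h = -8
X = -19 (X = (-22 - 5) - 1*(-8) = -27 + 8 = -19)
(a(-6, -3)*31 + 80)*X = (-3*31 + 80)*(-19) = (-93 + 80)*(-19) = -13*(-19) = 247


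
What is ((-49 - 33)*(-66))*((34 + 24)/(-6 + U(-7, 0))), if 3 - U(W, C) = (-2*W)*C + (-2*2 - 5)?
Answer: 52316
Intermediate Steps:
U(W, C) = 12 + 2*C*W (U(W, C) = 3 - ((-2*W)*C + (-2*2 - 5)) = 3 - (-2*C*W + (-4 - 5)) = 3 - (-2*C*W - 9) = 3 - (-9 - 2*C*W) = 3 + (9 + 2*C*W) = 12 + 2*C*W)
((-49 - 33)*(-66))*((34 + 24)/(-6 + U(-7, 0))) = ((-49 - 33)*(-66))*((34 + 24)/(-6 + (12 + 2*0*(-7)))) = (-82*(-66))*(58/(-6 + (12 + 0))) = 5412*(58/(-6 + 12)) = 5412*(58/6) = 5412*(58*(⅙)) = 5412*(29/3) = 52316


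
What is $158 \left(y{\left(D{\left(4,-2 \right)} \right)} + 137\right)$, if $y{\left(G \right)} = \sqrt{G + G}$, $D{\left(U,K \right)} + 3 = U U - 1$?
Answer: $21646 + 316 \sqrt{6} \approx 22420.0$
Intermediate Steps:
$D{\left(U,K \right)} = -4 + U^{2}$ ($D{\left(U,K \right)} = -3 + \left(U U - 1\right) = -3 + \left(U^{2} - 1\right) = -3 + \left(-1 + U^{2}\right) = -4 + U^{2}$)
$y{\left(G \right)} = \sqrt{2} \sqrt{G}$ ($y{\left(G \right)} = \sqrt{2 G} = \sqrt{2} \sqrt{G}$)
$158 \left(y{\left(D{\left(4,-2 \right)} \right)} + 137\right) = 158 \left(\sqrt{2} \sqrt{-4 + 4^{2}} + 137\right) = 158 \left(\sqrt{2} \sqrt{-4 + 16} + 137\right) = 158 \left(\sqrt{2} \sqrt{12} + 137\right) = 158 \left(\sqrt{2} \cdot 2 \sqrt{3} + 137\right) = 158 \left(2 \sqrt{6} + 137\right) = 158 \left(137 + 2 \sqrt{6}\right) = 21646 + 316 \sqrt{6}$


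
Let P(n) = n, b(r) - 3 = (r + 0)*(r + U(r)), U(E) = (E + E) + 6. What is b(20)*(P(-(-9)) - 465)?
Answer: -603288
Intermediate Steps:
U(E) = 6 + 2*E (U(E) = 2*E + 6 = 6 + 2*E)
b(r) = 3 + r*(6 + 3*r) (b(r) = 3 + (r + 0)*(r + (6 + 2*r)) = 3 + r*(6 + 3*r))
b(20)*(P(-(-9)) - 465) = (3 + 3*20**2 + 6*20)*(-(-9) - 465) = (3 + 3*400 + 120)*(-1*(-9) - 465) = (3 + 1200 + 120)*(9 - 465) = 1323*(-456) = -603288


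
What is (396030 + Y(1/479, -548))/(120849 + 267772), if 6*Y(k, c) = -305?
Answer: 2375875/2331726 ≈ 1.0189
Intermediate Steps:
Y(k, c) = -305/6 (Y(k, c) = (1/6)*(-305) = -305/6)
(396030 + Y(1/479, -548))/(120849 + 267772) = (396030 - 305/6)/(120849 + 267772) = (2375875/6)/388621 = (2375875/6)*(1/388621) = 2375875/2331726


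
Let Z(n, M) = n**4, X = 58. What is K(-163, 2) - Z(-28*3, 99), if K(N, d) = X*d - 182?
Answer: -49787202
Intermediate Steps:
K(N, d) = -182 + 58*d (K(N, d) = 58*d - 182 = -182 + 58*d)
K(-163, 2) - Z(-28*3, 99) = (-182 + 58*2) - (-28*3)**4 = (-182 + 116) - 1*(-84)**4 = -66 - 1*49787136 = -66 - 49787136 = -49787202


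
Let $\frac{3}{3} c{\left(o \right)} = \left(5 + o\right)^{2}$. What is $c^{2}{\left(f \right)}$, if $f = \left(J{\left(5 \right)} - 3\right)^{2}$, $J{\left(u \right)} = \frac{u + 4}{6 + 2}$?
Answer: $\frac{88223850625}{16777216} \approx 5258.6$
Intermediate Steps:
$J{\left(u \right)} = \frac{1}{2} + \frac{u}{8}$ ($J{\left(u \right)} = \frac{4 + u}{8} = \left(4 + u\right) \frac{1}{8} = \frac{1}{2} + \frac{u}{8}$)
$f = \frac{225}{64}$ ($f = \left(\left(\frac{1}{2} + \frac{1}{8} \cdot 5\right) - 3\right)^{2} = \left(\left(\frac{1}{2} + \frac{5}{8}\right) - 3\right)^{2} = \left(\frac{9}{8} - 3\right)^{2} = \left(- \frac{15}{8}\right)^{2} = \frac{225}{64} \approx 3.5156$)
$c{\left(o \right)} = \left(5 + o\right)^{2}$
$c^{2}{\left(f \right)} = \left(\left(5 + \frac{225}{64}\right)^{2}\right)^{2} = \left(\left(\frac{545}{64}\right)^{2}\right)^{2} = \left(\frac{297025}{4096}\right)^{2} = \frac{88223850625}{16777216}$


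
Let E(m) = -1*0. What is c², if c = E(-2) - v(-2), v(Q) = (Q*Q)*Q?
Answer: 64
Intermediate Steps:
v(Q) = Q³ (v(Q) = Q²*Q = Q³)
E(m) = 0
c = 8 (c = 0 - 1*(-2)³ = 0 - 1*(-8) = 0 + 8 = 8)
c² = 8² = 64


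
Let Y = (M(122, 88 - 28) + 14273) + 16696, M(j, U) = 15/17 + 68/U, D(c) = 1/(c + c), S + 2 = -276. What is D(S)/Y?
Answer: -255/4391070604 ≈ -5.8072e-8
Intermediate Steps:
S = -278 (S = -2 - 276 = -278)
D(c) = 1/(2*c)
M(j, U) = 15/17 + 68/U (M(j, U) = 15*(1/17) + 68/U = 15/17 + 68/U)
Y = 7897609/255 (Y = ((15/17 + 68/(88 - 28)) + 14273) + 16696 = ((15/17 + 68/60) + 14273) + 16696 = ((15/17 + 68*(1/60)) + 14273) + 16696 = ((15/17 + 17/15) + 14273) + 16696 = (514/255 + 14273) + 16696 = 3640129/255 + 16696 = 7897609/255 ≈ 30971.)
D(S)/Y = ((½)/(-278))/(7897609/255) = ((½)*(-1/278))*(255/7897609) = -1/556*255/7897609 = -255/4391070604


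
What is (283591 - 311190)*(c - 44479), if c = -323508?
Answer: 10156073213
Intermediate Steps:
(283591 - 311190)*(c - 44479) = (283591 - 311190)*(-323508 - 44479) = -27599*(-367987) = 10156073213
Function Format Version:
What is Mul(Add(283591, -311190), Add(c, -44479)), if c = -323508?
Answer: 10156073213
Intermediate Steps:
Mul(Add(283591, -311190), Add(c, -44479)) = Mul(Add(283591, -311190), Add(-323508, -44479)) = Mul(-27599, -367987) = 10156073213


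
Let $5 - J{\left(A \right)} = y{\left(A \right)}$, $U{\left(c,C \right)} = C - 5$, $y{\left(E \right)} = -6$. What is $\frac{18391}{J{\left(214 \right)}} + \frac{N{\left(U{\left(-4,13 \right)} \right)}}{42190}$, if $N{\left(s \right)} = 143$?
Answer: $\frac{775917863}{464090} \approx 1671.9$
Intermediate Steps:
$U{\left(c,C \right)} = -5 + C$ ($U{\left(c,C \right)} = C - 5 = -5 + C$)
$J{\left(A \right)} = 11$ ($J{\left(A \right)} = 5 - -6 = 5 + 6 = 11$)
$\frac{18391}{J{\left(214 \right)}} + \frac{N{\left(U{\left(-4,13 \right)} \right)}}{42190} = \frac{18391}{11} + \frac{143}{42190} = \frac{775917863}{464090}$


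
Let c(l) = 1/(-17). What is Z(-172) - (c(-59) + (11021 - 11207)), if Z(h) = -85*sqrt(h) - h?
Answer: 6087/17 - 170*I*sqrt(43) ≈ 358.06 - 1114.8*I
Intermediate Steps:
c(l) = -1/17
Z(h) = -h - 85*sqrt(h)
Z(-172) - (c(-59) + (11021 - 11207)) = (-1*(-172) - 170*I*sqrt(43)) - (-1/17 + (11021 - 11207)) = (172 - 170*I*sqrt(43)) - (-1/17 - 186) = (172 - 170*I*sqrt(43)) - 1*(-3163/17) = (172 - 170*I*sqrt(43)) + 3163/17 = 6087/17 - 170*I*sqrt(43)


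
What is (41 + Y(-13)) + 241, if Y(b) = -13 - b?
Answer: 282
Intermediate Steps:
(41 + Y(-13)) + 241 = (41 + (-13 - 1*(-13))) + 241 = (41 + (-13 + 13)) + 241 = (41 + 0) + 241 = 41 + 241 = 282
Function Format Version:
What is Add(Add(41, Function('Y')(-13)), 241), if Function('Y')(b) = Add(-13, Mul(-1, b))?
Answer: 282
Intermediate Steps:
Add(Add(41, Function('Y')(-13)), 241) = Add(Add(41, Add(-13, Mul(-1, -13))), 241) = Add(Add(41, Add(-13, 13)), 241) = Add(Add(41, 0), 241) = Add(41, 241) = 282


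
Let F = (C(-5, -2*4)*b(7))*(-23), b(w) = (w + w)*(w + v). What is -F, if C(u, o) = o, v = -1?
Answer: -15456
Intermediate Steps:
b(w) = 2*w*(-1 + w) (b(w) = (w + w)*(w - 1) = (2*w)*(-1 + w) = 2*w*(-1 + w))
F = 15456 (F = ((-2*4)*(2*7*(-1 + 7)))*(-23) = -16*7*6*(-23) = -8*84*(-23) = -672*(-23) = 15456)
-F = -1*15456 = -15456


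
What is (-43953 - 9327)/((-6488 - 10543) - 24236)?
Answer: 53280/41267 ≈ 1.2911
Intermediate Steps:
(-43953 - 9327)/((-6488 - 10543) - 24236) = -53280/(-17031 - 24236) = -53280/(-41267) = -53280*(-1/41267) = 53280/41267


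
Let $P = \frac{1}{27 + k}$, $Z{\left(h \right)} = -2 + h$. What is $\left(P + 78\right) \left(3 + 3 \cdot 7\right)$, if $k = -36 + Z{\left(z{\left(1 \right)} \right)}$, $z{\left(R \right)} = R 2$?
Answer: $\frac{5608}{3} \approx 1869.3$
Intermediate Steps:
$z{\left(R \right)} = 2 R$
$k = -36$ ($k = -36 + \left(-2 + 2 \cdot 1\right) = -36 + \left(-2 + 2\right) = -36 + 0 = -36$)
$P = - \frac{1}{9}$ ($P = \frac{1}{27 - 36} = \frac{1}{-9} = - \frac{1}{9} \approx -0.11111$)
$\left(P + 78\right) \left(3 + 3 \cdot 7\right) = \left(- \frac{1}{9} + 78\right) \left(3 + 3 \cdot 7\right) = \frac{701 \left(3 + 21\right)}{9} = \frac{701}{9} \cdot 24 = \frac{5608}{3}$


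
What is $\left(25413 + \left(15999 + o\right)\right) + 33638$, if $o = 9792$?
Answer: $84842$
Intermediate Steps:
$\left(25413 + \left(15999 + o\right)\right) + 33638 = \left(25413 + \left(15999 + 9792\right)\right) + 33638 = \left(25413 + 25791\right) + 33638 = 51204 + 33638 = 84842$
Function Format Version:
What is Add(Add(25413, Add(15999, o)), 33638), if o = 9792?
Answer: 84842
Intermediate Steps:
Add(Add(25413, Add(15999, o)), 33638) = Add(Add(25413, Add(15999, 9792)), 33638) = Add(Add(25413, 25791), 33638) = Add(51204, 33638) = 84842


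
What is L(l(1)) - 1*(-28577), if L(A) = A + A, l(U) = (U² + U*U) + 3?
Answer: 28587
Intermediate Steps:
l(U) = 3 + 2*U² (l(U) = (U² + U²) + 3 = 2*U² + 3 = 3 + 2*U²)
L(A) = 2*A
L(l(1)) - 1*(-28577) = 2*(3 + 2*1²) - 1*(-28577) = 2*(3 + 2*1) + 28577 = 2*(3 + 2) + 28577 = 2*5 + 28577 = 10 + 28577 = 28587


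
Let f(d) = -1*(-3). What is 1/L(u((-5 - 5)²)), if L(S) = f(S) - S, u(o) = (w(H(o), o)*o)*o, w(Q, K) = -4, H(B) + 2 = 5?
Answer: 1/40003 ≈ 2.4998e-5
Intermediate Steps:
H(B) = 3 (H(B) = -2 + 5 = 3)
f(d) = 3
u(o) = -4*o² (u(o) = (-4*o)*o = -4*o²)
L(S) = 3 - S
1/L(u((-5 - 5)²)) = 1/(3 - (-4)*((-5 - 5)²)²) = 1/(3 - (-4)*((-10)²)²) = 1/(3 - (-4)*100²) = 1/(3 - (-4)*10000) = 1/(3 - 1*(-40000)) = 1/(3 + 40000) = 1/40003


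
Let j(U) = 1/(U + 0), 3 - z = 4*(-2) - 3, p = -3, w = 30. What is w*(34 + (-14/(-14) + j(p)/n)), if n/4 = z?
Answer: 29395/28 ≈ 1049.8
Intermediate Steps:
z = 14 (z = 3 - (4*(-2) - 3) = 3 - (-8 - 3) = 3 - 1*(-11) = 3 + 11 = 14)
j(U) = 1/U
n = 56 (n = 4*14 = 56)
w*(34 + (-14/(-14) + j(p)/n)) = 30*(34 + (-14/(-14) + 1/(-3*56))) = 30*(34 + (-14*(-1/14) - ⅓*1/56)) = 30*(34 + (1 - 1/168)) = 30*(34 + 167/168) = 30*(5879/168) = 29395/28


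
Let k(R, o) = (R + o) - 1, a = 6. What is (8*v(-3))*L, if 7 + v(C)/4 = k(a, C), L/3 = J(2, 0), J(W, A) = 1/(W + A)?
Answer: -240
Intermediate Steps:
J(W, A) = 1/(A + W)
L = 3/2 (L = 3/(0 + 2) = 3/2 ≈ 1.5000)
k(R, o) = -1 + R + o
v(C) = -8 + 4*C (v(C) = -28 + 4*(-1 + 6 + C) = -28 + 4*(5 + C) = -28 + (20 + 4*C) = -8 + 4*C)
(8*v(-3))*L = (8*(-8 + 4*(-3)))*(3/2) = (8*(-8 - 12))*(3/2) = (8*(-20))*(3/2) = -160*3/2 = -240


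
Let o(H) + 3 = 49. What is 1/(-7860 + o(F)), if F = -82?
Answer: -1/7814 ≈ -0.00012798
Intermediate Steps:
o(H) = 46 (o(H) = -3 + 49 = 46)
1/(-7860 + o(F)) = 1/(-7860 + 46) = 1/(-7814) = -1/7814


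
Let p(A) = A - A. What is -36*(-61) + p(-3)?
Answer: 2196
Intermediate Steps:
p(A) = 0
-36*(-61) + p(-3) = -36*(-61) + 0 = 2196 + 0 = 2196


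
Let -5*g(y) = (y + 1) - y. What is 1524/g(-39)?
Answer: -7620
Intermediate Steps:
g(y) = -1/5 (g(y) = -((y + 1) - y)/5 = -((1 + y) - y)/5 = -1/5*1 = -1/5)
1524/g(-39) = 1524/(-1/5) = 1524*(-5) = -7620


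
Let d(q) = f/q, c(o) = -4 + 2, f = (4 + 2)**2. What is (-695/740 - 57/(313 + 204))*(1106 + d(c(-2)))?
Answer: -21841328/19129 ≈ -1141.8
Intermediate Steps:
f = 36 (f = 6**2 = 36)
c(o) = -2
d(q) = 36/q
(-695/740 - 57/(313 + 204))*(1106 + d(c(-2))) = (-695/740 - 57/(313 + 204))*(1106 + 36/(-2)) = (-695*1/740 - 57/517)*(1106 + 36*(-1/2)) = (-139/148 - 57*1/517)*(1106 - 18) = (-139/148 - 57/517)*1088 = -80299/76516*1088 = -21841328/19129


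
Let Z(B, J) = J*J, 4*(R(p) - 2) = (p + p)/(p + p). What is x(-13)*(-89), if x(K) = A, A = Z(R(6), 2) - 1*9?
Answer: 445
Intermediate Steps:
R(p) = 9/4 (R(p) = 2 + ((p + p)/(p + p))/4 = 2 + ((2*p)/((2*p)))/4 = 2 + ((2*p)*(1/(2*p)))/4 = 2 + (¼)*1 = 2 + ¼ = 9/4)
Z(B, J) = J²
A = -5 (A = 2² - 1*9 = 4 - 9 = -5)
x(K) = -5
x(-13)*(-89) = -5*(-89) = 445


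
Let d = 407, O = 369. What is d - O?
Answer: 38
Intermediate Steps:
d - O = 407 - 1*369 = 407 - 369 = 38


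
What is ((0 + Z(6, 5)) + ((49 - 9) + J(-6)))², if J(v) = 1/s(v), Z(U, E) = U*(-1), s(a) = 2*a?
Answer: 165649/144 ≈ 1150.3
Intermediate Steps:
Z(U, E) = -U
J(v) = 1/(2*v)
((0 + Z(6, 5)) + ((49 - 9) + J(-6)))² = ((0 - 1*6) + ((49 - 9) + (½)/(-6)))² = ((0 - 6) + (40 + (½)*(-⅙)))² = (-6 + (40 - 1/12))² = (-6 + 479/12)² = (407/12)² = 165649/144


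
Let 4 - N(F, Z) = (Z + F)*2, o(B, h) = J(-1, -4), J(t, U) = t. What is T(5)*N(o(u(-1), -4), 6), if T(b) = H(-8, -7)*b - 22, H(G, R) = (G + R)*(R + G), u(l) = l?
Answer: -6618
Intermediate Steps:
H(G, R) = (G + R)**2 (H(G, R) = (G + R)*(G + R) = (G + R)**2)
o(B, h) = -1
T(b) = -22 + 225*b (T(b) = (-8 - 7)**2*b - 22 = (-15)**2*b - 22 = 225*b - 22 = -22 + 225*b)
N(F, Z) = 4 - 2*F - 2*Z (N(F, Z) = 4 - (Z + F)*2 = 4 - (F + Z)*2 = 4 - (2*F + 2*Z) = 4 + (-2*F - 2*Z) = 4 - 2*F - 2*Z)
T(5)*N(o(u(-1), -4), 6) = (-22 + 225*5)*(4 - 2*(-1) - 2*6) = (-22 + 1125)*(4 + 2 - 12) = 1103*(-6) = -6618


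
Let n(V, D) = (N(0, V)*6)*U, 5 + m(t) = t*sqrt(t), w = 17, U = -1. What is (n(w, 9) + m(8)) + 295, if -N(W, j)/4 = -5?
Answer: 170 + 16*sqrt(2) ≈ 192.63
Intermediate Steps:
N(W, j) = 20 (N(W, j) = -4*(-5) = 20)
m(t) = -5 + t**(3/2) (m(t) = -5 + t*sqrt(t) = -5 + t**(3/2))
n(V, D) = -120 (n(V, D) = (20*6)*(-1) = 120*(-1) = -120)
(n(w, 9) + m(8)) + 295 = (-120 + (-5 + 8**(3/2))) + 295 = (-120 + (-5 + 16*sqrt(2))) + 295 = (-125 + 16*sqrt(2)) + 295 = 170 + 16*sqrt(2)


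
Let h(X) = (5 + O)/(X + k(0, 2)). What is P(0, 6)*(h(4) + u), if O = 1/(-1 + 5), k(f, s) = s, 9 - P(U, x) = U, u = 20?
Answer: 1503/8 ≈ 187.88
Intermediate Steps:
P(U, x) = 9 - U
O = ¼ (O = 1/4 = ¼ ≈ 0.25000)
h(X) = 21/(4*(2 + X)) (h(X) = (5 + ¼)/(X + 2) = 21/(4*(2 + X)))
P(0, 6)*(h(4) + u) = (9 - 1*0)*(21/(4*(2 + 4)) + 20) = (9 + 0)*((21/4)/6 + 20) = 9*((21/4)*(⅙) + 20) = 9*(7/8 + 20) = 9*(167/8) = 1503/8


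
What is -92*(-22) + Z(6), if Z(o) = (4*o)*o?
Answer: 2168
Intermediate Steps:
Z(o) = 4*o²
-92*(-22) + Z(6) = -92*(-22) + 4*6² = 2024 + 4*36 = 2024 + 144 = 2168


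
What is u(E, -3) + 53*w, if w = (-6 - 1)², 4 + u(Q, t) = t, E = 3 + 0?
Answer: 2590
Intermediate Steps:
E = 3
u(Q, t) = -4 + t
w = 49 (w = (-7)² = 49)
u(E, -3) + 53*w = (-4 - 3) + 53*49 = -7 + 2597 = 2590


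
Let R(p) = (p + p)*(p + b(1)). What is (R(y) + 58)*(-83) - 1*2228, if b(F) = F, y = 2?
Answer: -8038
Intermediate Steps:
R(p) = 2*p*(1 + p) (R(p) = (p + p)*(p + 1) = (2*p)*(1 + p) = 2*p*(1 + p))
(R(y) + 58)*(-83) - 1*2228 = (2*2*(1 + 2) + 58)*(-83) - 1*2228 = (2*2*3 + 58)*(-83) - 2228 = (12 + 58)*(-83) - 2228 = 70*(-83) - 2228 = -5810 - 2228 = -8038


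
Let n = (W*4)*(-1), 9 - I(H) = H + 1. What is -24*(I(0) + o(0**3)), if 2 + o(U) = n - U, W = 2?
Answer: 48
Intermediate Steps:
I(H) = 8 - H (I(H) = 9 - (H + 1) = 9 - (1 + H) = 9 + (-1 - H) = 8 - H)
n = -8 (n = (2*4)*(-1) = 8*(-1) = -8)
o(U) = -10 - U (o(U) = -2 + (-8 - U) = -10 - U)
-24*(I(0) + o(0**3)) = -24*((8 - 1*0) + (-10 - 1*0**3)) = -24*((8 + 0) + (-10 - 1*0)) = -24*(8 + (-10 + 0)) = -24*(8 - 10) = -24*(-2) = 48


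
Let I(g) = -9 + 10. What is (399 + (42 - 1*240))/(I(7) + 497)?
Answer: 67/166 ≈ 0.40361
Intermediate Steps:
I(g) = 1
(399 + (42 - 1*240))/(I(7) + 497) = (399 + (42 - 1*240))/(1 + 497) = (399 + (42 - 240))/498 = (399 - 198)*(1/498) = 201*(1/498) = 67/166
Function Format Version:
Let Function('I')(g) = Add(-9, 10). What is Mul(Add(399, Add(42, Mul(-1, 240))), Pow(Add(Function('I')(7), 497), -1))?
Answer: Rational(67, 166) ≈ 0.40361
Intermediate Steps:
Function('I')(g) = 1
Mul(Add(399, Add(42, Mul(-1, 240))), Pow(Add(Function('I')(7), 497), -1)) = Mul(Add(399, Add(42, Mul(-1, 240))), Pow(Add(1, 497), -1)) = Mul(Add(399, Add(42, -240)), Pow(498, -1)) = Mul(Add(399, -198), Rational(1, 498)) = Mul(201, Rational(1, 498)) = Rational(67, 166)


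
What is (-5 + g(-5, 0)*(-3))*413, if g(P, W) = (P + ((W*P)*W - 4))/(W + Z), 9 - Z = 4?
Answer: 826/5 ≈ 165.20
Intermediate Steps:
Z = 5 (Z = 9 - 1*4 = 9 - 4 = 5)
g(P, W) = (-4 + P + P*W**2)/(5 + W) (g(P, W) = (P + ((W*P)*W - 4))/(W + 5) = (P + ((P*W)*W - 4))/(5 + W) = (P + (P*W**2 - 4))/(5 + W) = (P + (-4 + P*W**2))/(5 + W) = (-4 + P + P*W**2)/(5 + W))
(-5 + g(-5, 0)*(-3))*413 = (-5 + ((-4 - 5 - 5*0**2)/(5 + 0))*(-3))*413 = (-5 + ((-4 - 5 - 5*0)/5)*(-3))*413 = (-5 + ((-4 - 5 + 0)/5)*(-3))*413 = (-5 + ((1/5)*(-9))*(-3))*413 = (-5 - 9/5*(-3))*413 = (-5 + 27/5)*413 = (2/5)*413 = 826/5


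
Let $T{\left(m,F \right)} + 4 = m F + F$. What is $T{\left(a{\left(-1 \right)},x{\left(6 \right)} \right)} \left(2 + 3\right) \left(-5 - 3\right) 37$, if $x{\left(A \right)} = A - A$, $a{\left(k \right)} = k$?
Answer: $5920$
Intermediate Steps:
$x{\left(A \right)} = 0$
$T{\left(m,F \right)} = -4 + F + F m$ ($T{\left(m,F \right)} = -4 + \left(m F + F\right) = -4 + \left(F m + F\right) = -4 + \left(F + F m\right) = -4 + F + F m$)
$T{\left(a{\left(-1 \right)},x{\left(6 \right)} \right)} \left(2 + 3\right) \left(-5 - 3\right) 37 = \left(-4 + 0 + 0 \left(-1\right)\right) \left(2 + 3\right) \left(-5 - 3\right) 37 = \left(-4 + 0 + 0\right) 5 \left(-8\right) 37 = - 4 \left(\left(-40\right) 37\right) = \left(-4\right) \left(-1480\right) = 5920$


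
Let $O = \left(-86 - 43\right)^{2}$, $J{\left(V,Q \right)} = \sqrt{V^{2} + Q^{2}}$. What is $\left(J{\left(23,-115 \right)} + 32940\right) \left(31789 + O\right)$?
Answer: $1595284200 + 1113890 \sqrt{26} \approx 1.601 \cdot 10^{9}$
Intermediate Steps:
$J{\left(V,Q \right)} = \sqrt{Q^{2} + V^{2}}$
$O = 16641$ ($O = \left(-129\right)^{2} = 16641$)
$\left(J{\left(23,-115 \right)} + 32940\right) \left(31789 + O\right) = \left(\sqrt{\left(-115\right)^{2} + 23^{2}} + 32940\right) \left(31789 + 16641\right) = \left(\sqrt{13225 + 529} + 32940\right) 48430 = \left(\sqrt{13754} + 32940\right) 48430 = \left(23 \sqrt{26} + 32940\right) 48430 = \left(32940 + 23 \sqrt{26}\right) 48430 = 1595284200 + 1113890 \sqrt{26}$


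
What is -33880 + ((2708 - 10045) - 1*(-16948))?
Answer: -24269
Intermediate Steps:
-33880 + ((2708 - 10045) - 1*(-16948)) = -33880 + (-7337 + 16948) = -33880 + 9611 = -24269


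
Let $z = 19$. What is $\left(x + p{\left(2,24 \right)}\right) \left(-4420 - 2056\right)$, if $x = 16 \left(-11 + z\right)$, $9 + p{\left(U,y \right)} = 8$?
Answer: $-822452$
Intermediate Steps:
$p{\left(U,y \right)} = -1$ ($p{\left(U,y \right)} = -9 + 8 = -1$)
$x = 128$ ($x = 16 \left(-11 + 19\right) = 16 \cdot 8 = 128$)
$\left(x + p{\left(2,24 \right)}\right) \left(-4420 - 2056\right) = \left(128 - 1\right) \left(-4420 - 2056\right) = 127 \left(-6476\right) = -822452$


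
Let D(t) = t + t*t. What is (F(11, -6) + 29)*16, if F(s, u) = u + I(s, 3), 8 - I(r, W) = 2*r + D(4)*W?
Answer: -816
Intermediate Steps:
D(t) = t + t²
I(r, W) = 8 - 20*W - 2*r (I(r, W) = 8 - (2*r + (4*(1 + 4))*W) = 8 - (2*r + (4*5)*W) = 8 - (2*r + 20*W) = 8 + (-20*W - 2*r) = 8 - 20*W - 2*r)
F(s, u) = -52 + u - 2*s (F(s, u) = u + (8 - 20*3 - 2*s) = u + (8 - 60 - 2*s) = u + (-52 - 2*s) = -52 + u - 2*s)
(F(11, -6) + 29)*16 = ((-52 - 6 - 2*11) + 29)*16 = ((-52 - 6 - 22) + 29)*16 = (-80 + 29)*16 = -51*16 = -816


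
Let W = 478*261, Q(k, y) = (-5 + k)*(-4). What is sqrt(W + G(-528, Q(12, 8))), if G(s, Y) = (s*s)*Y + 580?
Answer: I*sqrt(7680614) ≈ 2771.4*I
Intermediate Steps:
Q(k, y) = 20 - 4*k
W = 124758
G(s, Y) = 580 + Y*s**2 (G(s, Y) = s**2*Y + 580 = Y*s**2 + 580 = 580 + Y*s**2)
sqrt(W + G(-528, Q(12, 8))) = sqrt(124758 + (580 + (20 - 4*12)*(-528)**2)) = sqrt(124758 + (580 + (20 - 48)*278784)) = sqrt(124758 + (580 - 28*278784)) = sqrt(124758 + (580 - 7805952)) = sqrt(124758 - 7805372) = sqrt(-7680614) = I*sqrt(7680614)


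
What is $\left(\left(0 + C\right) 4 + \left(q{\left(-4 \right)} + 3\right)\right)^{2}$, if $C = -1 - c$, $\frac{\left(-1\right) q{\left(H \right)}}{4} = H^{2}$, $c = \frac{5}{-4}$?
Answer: $3600$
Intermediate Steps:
$c = - \frac{5}{4}$ ($c = 5 \left(- \frac{1}{4}\right) = - \frac{5}{4} \approx -1.25$)
$q{\left(H \right)} = - 4 H^{2}$
$C = \frac{1}{4}$ ($C = -1 - - \frac{5}{4} = -1 + \frac{5}{4} = \frac{1}{4} \approx 0.25$)
$\left(\left(0 + C\right) 4 + \left(q{\left(-4 \right)} + 3\right)\right)^{2} = \left(\left(0 + \frac{1}{4}\right) 4 + \left(- 4 \left(-4\right)^{2} + 3\right)\right)^{2} = \left(\frac{1}{4} \cdot 4 + \left(\left(-4\right) 16 + 3\right)\right)^{2} = \left(1 + \left(-64 + 3\right)\right)^{2} = \left(1 - 61\right)^{2} = \left(-60\right)^{2} = 3600$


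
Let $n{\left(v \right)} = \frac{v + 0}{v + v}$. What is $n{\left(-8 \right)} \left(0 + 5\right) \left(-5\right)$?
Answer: $- \frac{25}{2} \approx -12.5$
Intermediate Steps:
$n{\left(v \right)} = \frac{1}{2}$ ($n{\left(v \right)} = \frac{v}{2 v} = v \frac{1}{2 v} = \frac{1}{2}$)
$n{\left(-8 \right)} \left(0 + 5\right) \left(-5\right) = \frac{\left(0 + 5\right) \left(-5\right)}{2} = \frac{5 \left(-5\right)}{2} = \frac{1}{2} \left(-25\right) = - \frac{25}{2}$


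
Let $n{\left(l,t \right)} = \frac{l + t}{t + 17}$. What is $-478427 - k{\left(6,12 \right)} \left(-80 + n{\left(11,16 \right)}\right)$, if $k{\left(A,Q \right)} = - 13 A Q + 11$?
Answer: $- \frac{6068372}{11} \approx -5.5167 \cdot 10^{5}$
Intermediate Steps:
$n{\left(l,t \right)} = \frac{l + t}{17 + t}$
$k{\left(A,Q \right)} = 11 - 13 A Q$ ($k{\left(A,Q \right)} = - 13 A Q + 11 = 11 - 13 A Q$)
$-478427 - k{\left(6,12 \right)} \left(-80 + n{\left(11,16 \right)}\right) = -478427 - \left(11 - 78 \cdot 12\right) \left(-80 + \frac{11 + 16}{17 + 16}\right) = -478427 - \left(11 - 936\right) \left(-80 + \frac{1}{33} \cdot 27\right) = -478427 - - 925 \left(-80 + \frac{1}{33} \cdot 27\right) = -478427 - - 925 \left(-80 + \frac{9}{11}\right) = -478427 - \left(-925\right) \left(- \frac{871}{11}\right) = -478427 - \frac{805675}{11} = - \frac{6068372}{11}$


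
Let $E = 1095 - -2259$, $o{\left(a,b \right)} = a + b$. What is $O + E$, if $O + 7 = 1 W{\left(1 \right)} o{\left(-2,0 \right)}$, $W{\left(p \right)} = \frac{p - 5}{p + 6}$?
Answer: $\frac{23437}{7} \approx 3348.1$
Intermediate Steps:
$W{\left(p \right)} = \frac{-5 + p}{6 + p}$
$E = 3354$ ($E = 1095 + 2259 = 3354$)
$O = - \frac{41}{7}$ ($O = -7 + 1 \frac{-5 + 1}{6 + 1} \left(-2 + 0\right) = -7 + 1 \cdot \frac{1}{7} \left(-4\right) \left(-2\right) = -7 + 1 \left(- \frac{4}{7}\right) \left(-2\right) = -7 - - \frac{8}{7} = -7 + \frac{8}{7} = - \frac{41}{7} \approx -5.8571$)
$O + E = - \frac{41}{7} + 3354 = \frac{23437}{7}$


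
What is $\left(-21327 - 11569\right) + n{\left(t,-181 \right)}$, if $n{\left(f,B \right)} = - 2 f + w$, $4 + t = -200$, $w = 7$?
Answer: $-32481$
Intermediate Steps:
$t = -204$ ($t = -4 - 200 = -204$)
$n{\left(f,B \right)} = 7 - 2 f$ ($n{\left(f,B \right)} = - 2 f + 7 = 7 - 2 f$)
$\left(-21327 - 11569\right) + n{\left(t,-181 \right)} = \left(-21327 - 11569\right) + \left(7 - -408\right) = -32896 + \left(7 + 408\right) = -32896 + 415 = -32481$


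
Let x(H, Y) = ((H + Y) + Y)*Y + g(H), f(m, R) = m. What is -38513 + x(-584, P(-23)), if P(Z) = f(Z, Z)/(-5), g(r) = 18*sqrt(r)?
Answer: -1028927/25 + 36*I*sqrt(146) ≈ -41157.0 + 434.99*I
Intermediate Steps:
P(Z) = -Z/5 (P(Z) = Z/(-5) = Z*(-1/5) = -Z/5)
x(H, Y) = 18*sqrt(H) + Y*(H + 2*Y) (x(H, Y) = ((H + Y) + Y)*Y + 18*sqrt(H) = (H + 2*Y)*Y + 18*sqrt(H) = Y*(H + 2*Y) + 18*sqrt(H) = 18*sqrt(H) + Y*(H + 2*Y))
-38513 + x(-584, P(-23)) = -38513 + (2*(-1/5*(-23))**2 + 18*sqrt(-584) - (-584)*(-23)/5) = -38513 + (2*(23/5)**2 + 18*(2*I*sqrt(146)) - 584*23/5) = -38513 + (2*(529/25) + 36*I*sqrt(146) - 13432/5) = -38513 + (1058/25 + 36*I*sqrt(146) - 13432/5) = -38513 + (-66102/25 + 36*I*sqrt(146)) = -1028927/25 + 36*I*sqrt(146)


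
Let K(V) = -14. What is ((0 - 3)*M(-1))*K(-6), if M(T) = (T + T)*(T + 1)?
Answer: 0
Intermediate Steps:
M(T) = 2*T*(1 + T) (M(T) = (2*T)*(1 + T) = 2*T*(1 + T))
((0 - 3)*M(-1))*K(-6) = ((0 - 3)*(2*(-1)*(1 - 1)))*(-14) = -6*(-1)*0*(-14) = -3*0*(-14) = 0*(-14) = 0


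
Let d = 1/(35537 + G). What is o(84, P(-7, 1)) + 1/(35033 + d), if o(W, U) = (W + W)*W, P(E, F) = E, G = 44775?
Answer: 39705104111576/2813570297 ≈ 14112.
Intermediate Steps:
o(W, U) = 2*W² (o(W, U) = (2*W)*W = 2*W²)
d = 1/80312 (d = 1/(35537 + 44775) = 1/80312 ≈ 1.2451e-5)
o(84, P(-7, 1)) + 1/(35033 + d) = 2*84² + 1/(35033 + 1/80312) = 2*7056 + 1/(2813570297/80312) = 14112 + 80312/2813570297 = 39705104111576/2813570297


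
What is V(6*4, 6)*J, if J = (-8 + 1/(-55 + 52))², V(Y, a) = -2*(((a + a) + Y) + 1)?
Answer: -46250/9 ≈ -5138.9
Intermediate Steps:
V(Y, a) = -2 - 4*a - 2*Y (V(Y, a) = -2*((2*a + Y) + 1) = -2*((Y + 2*a) + 1) = -2*(1 + Y + 2*a) = -2 - 4*a - 2*Y)
J = 625/9 (J = (-8 + 1/(-3))² = (-8 - ⅓)² = (-25/3)² = 625/9 ≈ 69.444)
V(6*4, 6)*J = (-2 - 4*6 - 12*4)*(625/9) = (-2 - 24 - 2*24)*(625/9) = (-2 - 24 - 48)*(625/9) = -74*625/9 = -46250/9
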